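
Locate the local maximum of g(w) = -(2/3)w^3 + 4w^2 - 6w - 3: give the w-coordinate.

3

Critical points: g'(w) = -2w^2 + 8w - 6 vanishes at w = 1, 3.
Since g''(w) = -4w + 8, we get g''(1) = 4 > 0 ⇒ local minimum; g''(3) = -4 < 0 ⇒ local maximum.
So the local maximum value is g(3) = -3.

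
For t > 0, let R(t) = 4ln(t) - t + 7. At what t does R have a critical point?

R'(t) = 4/t − 1 = 0 gives t = 4.
R''(t) = -4/t², which is negative for t > 0, so this is a local maximum.
R(4) = 4·ln(4) - 4 + 7 ≈ 8.5452.

4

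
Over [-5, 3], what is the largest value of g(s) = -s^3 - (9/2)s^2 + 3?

Differentiating, g'(s) = -3s^2 - 9s; which vanishes at s = -3 and s = 0.
Evaluating at the critical points and endpoints: g(-5) = 31/2, g(-3) = -21/2, g(0) = 3, g(3) = -129/2.
Hence the absolute maximum is 31/2 at s = -5.

31/2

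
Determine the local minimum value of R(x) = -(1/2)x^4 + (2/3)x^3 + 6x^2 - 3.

R'(x) = -2x^3 + 2x^2 + 12x = 0 at x = -2, 0, 3.
Since R''(x) = -6x^2 + 4x + 12, we get R''(-2) = -20 < 0 ⇒ local maximum; R''(0) = 12 > 0 ⇒ local minimum; R''(3) = -30 < 0 ⇒ local maximum.
Thus R has its local minimum at x = 0, with value -3.

-3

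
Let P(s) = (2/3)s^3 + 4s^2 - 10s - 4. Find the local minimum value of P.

-28/3

Critical points: P'(s) = 2s^2 + 8s - 10 vanishes at s = -5, 1.
P''(s) = 4s + 8. P''(-5) = -12 < 0 ⇒ local maximum; P''(1) = 12 > 0 ⇒ local minimum.
Thus P has its local minimum at s = 1, with value -28/3.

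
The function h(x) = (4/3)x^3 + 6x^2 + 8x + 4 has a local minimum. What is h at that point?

h'(x) = 4x^2 + 12x + 8 = 0 at x = -2, -1.
h''(x) = 8x + 12. h''(-2) = -4 < 0 ⇒ local maximum; h''(-1) = 4 > 0 ⇒ local minimum.
Thus h has its local minimum at x = -1, with value 2/3.

2/3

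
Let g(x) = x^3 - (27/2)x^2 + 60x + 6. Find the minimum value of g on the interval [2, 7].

80

g'(x) = 3x^2 - 27x + 60, which vanishes at x = 4 and x = 5.
Candidates: g(2) = 80,  g(4) = 94,  g(5) = 187/2,  g(7) = 215/2.
Hence the absolute minimum is 80 at x = 2.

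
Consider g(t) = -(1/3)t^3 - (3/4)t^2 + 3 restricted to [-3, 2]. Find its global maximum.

g'(t) = -t^2 - (3/2)t, which vanishes at t = -3/2 and t = 0.
Compare values at every candidate in [-3, 2]: g(-3) = 21/4, g(-3/2) = 39/16, g(0) = 3, g(2) = -8/3.
So the maximum is g(-3) = 21/4.

21/4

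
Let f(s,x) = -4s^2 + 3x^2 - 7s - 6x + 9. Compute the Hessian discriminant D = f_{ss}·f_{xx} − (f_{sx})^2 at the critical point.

-48

∂f/∂s = -8s - 7 = 0 and ∂f/∂x = 6x - 6 = 0, so (s, x) = (-7/8, 1).
The Hessian has f_{ss} = -8, f_{xx} = 6, f_{sx} = 0, giving D = -48 < 0, so the point is a saddle point.
D = (-8)·(6) − (0)^2 = -48.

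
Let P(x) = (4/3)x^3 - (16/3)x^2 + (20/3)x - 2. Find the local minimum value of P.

38/81

P'(x) = 4x^2 - (32/3)x + 20/3. Setting P'(x) = 0 gives x ∈ {1, 5/3}.
Since P''(x) = 8x - 32/3, we get P''(1) = -8/3 < 0 ⇒ local maximum; P''(5/3) = 8/3 > 0 ⇒ local minimum.
The local minimum is P(5/3) = 38/81.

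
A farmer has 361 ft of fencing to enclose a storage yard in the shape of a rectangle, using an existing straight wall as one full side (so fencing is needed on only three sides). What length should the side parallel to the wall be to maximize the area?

Let the sides perpendicular to the wall have length x and the parallel side y, so 2x + y = 361 and the area is A = xy = x(361 − 2x).
A'(x) = 361 − 4x = 0 gives x = 361/4, and A''(x) = −4 < 0 confirms a maximum.
Then y = 361 − 2·361/4 = 361/2 and A = 130321/8.

361/2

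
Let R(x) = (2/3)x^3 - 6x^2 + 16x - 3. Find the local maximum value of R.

R'(x) = 2x^2 - 12x + 16. Setting R'(x) = 0 gives x ∈ {2, 4}.
Since R''(x) = 4x - 12, we get R''(2) = -4 < 0 ⇒ local maximum; R''(4) = 4 > 0 ⇒ local minimum.
The local maximum is R(2) = 31/3.

31/3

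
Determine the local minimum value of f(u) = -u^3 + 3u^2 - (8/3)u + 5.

115/27

Critical points: f'(u) = -3u^2 + 6u - 8/3 vanishes at u = 2/3, 4/3.
Second-derivative test with f''(u) = -6u + 6: f''(2/3) = 2 > 0 ⇒ local minimum; f''(4/3) = -2 < 0 ⇒ local maximum.
Thus f has its local minimum at u = 2/3, with value 115/27.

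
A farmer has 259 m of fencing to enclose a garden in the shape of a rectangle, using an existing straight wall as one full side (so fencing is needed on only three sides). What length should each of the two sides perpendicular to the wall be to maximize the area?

259/4

Let the sides perpendicular to the wall have length x and the parallel side y, so 2x + y = 259 and the area is A = xy = x(259 − 2x).
A'(x) = 259 − 4x = 0 gives x = 259/4, and A''(x) = −4 < 0 confirms a maximum.
Then y = 259 − 2·259/4 = 259/2 and A = 67081/8.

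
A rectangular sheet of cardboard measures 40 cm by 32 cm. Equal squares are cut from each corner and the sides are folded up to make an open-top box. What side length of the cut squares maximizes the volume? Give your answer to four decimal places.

5.8899

With cut size x, the volume is V(x) = x(40 − 2x)(32 − 2x) for 0 < x < 16.
V'(x) = 12x^2 − 288x + 1280. Setting V'(x) = 0 gives x ≈ 5.8899 (the root in (0, 16)).
V''(x) = 24x − 288 is negative there, so this is the maximum; V ≈ 3360.8835.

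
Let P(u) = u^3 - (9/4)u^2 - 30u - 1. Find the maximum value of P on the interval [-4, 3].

709/16

P'(u) = 3u^2 - (9/2)u - 30, whose only zero in [-4, 3] is u = -5/2.
Compare values at every candidate in [-4, 3]: P(-4) = 19, P(-5/2) = 709/16, P(3) = -337/4.
The maximum over the interval is 709/16, attained at u = -5/2.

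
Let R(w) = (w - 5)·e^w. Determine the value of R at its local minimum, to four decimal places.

R'(w) = 1·e^w + (w - 5)·1·e^w = (w - 4)·e^w. Since e^w > 0, the only critical point is w = 4.
R''(4) has the same sign as 1 > 0, so this is a local minimum.
R(4) = (-1)·e^(4) ≈ -54.5982.

-54.5982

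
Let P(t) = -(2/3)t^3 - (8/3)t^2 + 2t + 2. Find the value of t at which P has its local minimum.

-3

P'(t) = -2t^2 - (16/3)t + 2 = 0 at t = -3, 1/3.
Second-derivative test with P''(t) = -4t - 16/3: P''(-3) = 20/3 > 0 ⇒ local minimum; P''(1/3) = -20/3 < 0 ⇒ local maximum.
The local minimum is P(-3) = -10.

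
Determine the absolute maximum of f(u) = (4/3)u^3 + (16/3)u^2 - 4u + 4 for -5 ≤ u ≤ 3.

76

The derivative is 4u^2 + (32/3)u - 4, which vanishes at u = -3 and u = 1/3.
Compare values at every candidate in [-5, 3]: f(-5) = -28/3,  f(-3) = 28,  f(1/3) = 268/81,  f(3) = 76.
The maximum over the interval is 76, attained at u = 3.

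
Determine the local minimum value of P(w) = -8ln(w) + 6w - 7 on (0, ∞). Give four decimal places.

-1.3015

P'(w) = -8/w + 6 = 0 gives w = 4/3.
P''(w) = 8/w², which is positive for w > 0, so this is a local minimum.
P(4/3) = -8·ln(4/3) + 8 - 7 ≈ -1.3015.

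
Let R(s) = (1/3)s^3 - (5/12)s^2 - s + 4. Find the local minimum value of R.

43/16

Critical points: R'(s) = s^2 - (5/6)s - 1 vanishes at s = -2/3, 3/2.
Second-derivative test with R''(s) = 2s - 5/6: R''(-2/3) = -13/6 < 0 ⇒ local maximum; R''(3/2) = 13/6 > 0 ⇒ local minimum.
Thus R has its local minimum at s = 3/2, with value 43/16.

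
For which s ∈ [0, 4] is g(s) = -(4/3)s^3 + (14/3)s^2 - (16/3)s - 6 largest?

0

The derivative is -4s^2 + (28/3)s - 16/3, which vanishes at s = 1 and s = 4/3.
Compare values at every candidate in [0, 4]: g(0) = -6, g(1) = -8, g(4/3) = -646/81, g(4) = -38.
The maximum over the interval is -6, attained at s = 0.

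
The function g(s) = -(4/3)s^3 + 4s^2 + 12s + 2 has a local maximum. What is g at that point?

g'(s) = -4s^2 + 8s + 12 = 0 at s = -1, 3.
g''(s) = -8s + 8. g''(-1) = 16 > 0 ⇒ local minimum; g''(3) = -16 < 0 ⇒ local maximum.
Thus g has its local maximum at s = 3, with value 38.

38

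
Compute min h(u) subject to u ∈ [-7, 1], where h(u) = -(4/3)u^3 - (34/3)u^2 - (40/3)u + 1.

Differentiating, h'(u) = -4u^2 - (68/3)u - 40/3; which vanishes at u = -5 and u = -2/3.
Candidates: h(-7) = -11/3, h(-5) = -49, h(-2/3) = 425/81, h(1) = -25.
Hence the absolute minimum is -49 at u = -5.

-49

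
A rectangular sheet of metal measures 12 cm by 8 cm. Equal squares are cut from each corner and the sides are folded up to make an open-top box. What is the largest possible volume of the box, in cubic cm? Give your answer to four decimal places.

67.6036

With cut size x, the volume is V(x) = x(12 − 2x)(8 − 2x) for 0 < x < 4.
V'(x) = 12x^2 − 80x + 96. Setting V'(x) = 0 gives x ≈ 1.5695 (the root in (0, 4)).
V''(x) = 24x − 80 is negative there, so this is the maximum; V ≈ 67.6036.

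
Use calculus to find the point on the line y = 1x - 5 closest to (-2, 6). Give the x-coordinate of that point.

Minimize D(x)^2 = (x + 2)^2 + (x - 11)^2.
d/dx[D^2] = 2(x + 2) + 2·1·(x - 11) = 0 ⇒ x = 9/2.
Then y = -1/2 and the distance is √(169/2) ≈ 9.1924.

9/2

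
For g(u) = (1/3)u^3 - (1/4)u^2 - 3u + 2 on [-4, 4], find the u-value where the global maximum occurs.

The derivative is u^2 - (1/2)u - 3, which vanishes at u = -3/2 and u = 2.
Evaluating at the critical points and endpoints: g(-4) = -34/3,  g(-3/2) = 77/16,  g(2) = -7/3,  g(4) = 22/3.
So the maximum is g(4) = 22/3.

4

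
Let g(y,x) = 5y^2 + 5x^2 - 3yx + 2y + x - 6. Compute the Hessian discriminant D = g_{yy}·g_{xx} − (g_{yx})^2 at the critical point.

∂g/∂y = 10y - 3x + 2 = 0 and ∂g/∂x = -3y + 10x + 1 = 0, so (y, x) = (-23/91, -16/91).
The Hessian has g_{yy} = 10, g_{xx} = 10, g_{yx} = -3, giving D = 91 > 0 with g_{yy} > 0, so the point is a local minimum.
D = (10)·(10) − (-3)^2 = 91.

91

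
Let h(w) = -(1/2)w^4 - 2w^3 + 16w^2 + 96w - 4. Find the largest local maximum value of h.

380

h'(w) = -2w^3 - 6w^2 + 32w + 96 = 0 at w = -4, -3, 4.
Since h''(w) = -6w^2 - 12w + 32, we get h''(-4) = -16 < 0 ⇒ local maximum; h''(-3) = 14 > 0 ⇒ local minimum; h''(4) = -112 < 0 ⇒ local maximum.
So the largest local maximum value is h(4) = 380.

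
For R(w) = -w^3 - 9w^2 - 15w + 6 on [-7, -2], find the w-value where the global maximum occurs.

The derivative is -3w^2 - 18w - 15, whose only zero in [-7, -2] is w = -5.
Evaluating at the critical points and endpoints: R(-7) = 13; R(-5) = -19; R(-2) = 8.
Hence the absolute maximum is 13 at w = -7.

-7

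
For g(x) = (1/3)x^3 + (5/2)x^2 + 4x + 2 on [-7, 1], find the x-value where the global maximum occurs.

Differentiating, g'(x) = x^2 + 5x + 4; which vanishes at x = -4 and x = -1.
Evaluating at the critical points and endpoints: g(-7) = -107/6; g(-4) = 14/3; g(-1) = 1/6; g(1) = 53/6.
So the maximum is g(1) = 53/6.

1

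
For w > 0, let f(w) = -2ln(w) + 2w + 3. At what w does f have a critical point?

f'(w) = -2/w + 2 = 0 gives w = 1.
f''(w) = 2/w², which is positive for w > 0, so this is a local minimum.
f(1) = -2·ln(1) + 2 + 3 ≈ 5.0000.

1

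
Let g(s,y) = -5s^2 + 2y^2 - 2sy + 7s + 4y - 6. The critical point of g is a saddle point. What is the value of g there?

-95/22

∂g/∂s = -10s - 2y + 7 = 0 and ∂g/∂y = -2s + 4y + 4 = 0, so (s, y) = (9/11, -13/22).
The Hessian has g_{ss} = -10, g_{yy} = 4, g_{sy} = -2, giving D = -44 < 0, so the point is a saddle point.
g(9/11, -13/22) = -95/22.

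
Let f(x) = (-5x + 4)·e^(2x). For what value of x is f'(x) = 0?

3/10

By the product rule, f'(x) = (-10x + 3)·e^(2x). Since e^(2x) > 0, the only critical point is x = 3/10.
f''(3/10) has the same sign as -10 < 0, so this is a local maximum.
f(3/10) = (5/2)·e^(3/5) ≈ 4.5553.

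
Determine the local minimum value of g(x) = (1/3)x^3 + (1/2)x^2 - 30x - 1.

-581/6

g'(x) = x^2 + x - 30 = 0 at x = -6, 5.
Since g''(x) = 2x + 1, we get g''(-6) = -11 < 0 ⇒ local maximum; g''(5) = 11 > 0 ⇒ local minimum.
Thus g has its local minimum at x = 5, with value -581/6.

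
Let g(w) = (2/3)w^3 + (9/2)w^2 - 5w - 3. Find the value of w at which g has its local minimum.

1/2

g'(w) = 2w^2 + 9w - 5 = 0 at w = -5, 1/2.
Since g''(w) = 4w + 9, we get g''(-5) = -11 < 0 ⇒ local maximum; g''(1/2) = 11 > 0 ⇒ local minimum.
The local minimum is g(1/2) = -103/24.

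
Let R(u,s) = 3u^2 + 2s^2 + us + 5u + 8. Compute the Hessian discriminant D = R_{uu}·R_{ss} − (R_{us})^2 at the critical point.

23

∂R/∂u = 6u + s + 5 = 0 and ∂R/∂s = u + 4s = 0, so (u, s) = (-20/23, 5/23).
The Hessian has R_{uu} = 6, R_{ss} = 4, R_{us} = 1, giving D = 23 > 0 with R_{uu} > 0, so the point is a local minimum.
D = (6)·(4) − (1)^2 = 23.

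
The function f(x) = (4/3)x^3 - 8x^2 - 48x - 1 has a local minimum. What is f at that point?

-289

f'(x) = 4x^2 - 16x - 48. Setting f'(x) = 0 gives x ∈ {-2, 6}.
Second-derivative test with f''(x) = 8x - 16: f''(-2) = -32 < 0 ⇒ local maximum; f''(6) = 32 > 0 ⇒ local minimum.
So the local minimum value is f(6) = -289.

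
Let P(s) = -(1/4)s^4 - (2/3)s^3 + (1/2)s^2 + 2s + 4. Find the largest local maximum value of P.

67/12

P'(s) = -s^3 - 2s^2 + s + 2 = 0 at s = -2, -1, 1.
Since P''(s) = -3s^2 - 4s + 1, we get P''(-2) = -3 < 0 ⇒ local maximum; P''(-1) = 2 > 0 ⇒ local minimum; P''(1) = -6 < 0 ⇒ local maximum.
So the largest local maximum value is P(1) = 67/12.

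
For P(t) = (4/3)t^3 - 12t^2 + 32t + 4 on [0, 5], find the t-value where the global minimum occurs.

0

The derivative is 4t^2 - 24t + 32, which vanishes at t = 2 and t = 4.
Evaluating at the critical points and endpoints: P(0) = 4, P(2) = 92/3, P(4) = 76/3, P(5) = 92/3.
So the minimum is P(0) = 4.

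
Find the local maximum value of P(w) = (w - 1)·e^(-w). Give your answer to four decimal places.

0.1353

By the product rule, P'(w) = (-w + 2)·e^(-w). Since e^(-w) > 0, the only critical point is w = 2.
P''(2) has the same sign as -1 < 0, so this is a local maximum.
P(2) = (1)·e^(-2) ≈ 0.1353.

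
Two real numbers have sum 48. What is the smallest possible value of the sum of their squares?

With a + b = 48, a^2 + b^2 = a^2 + (48 − a)^2.
The derivative 2a − 2(48 − a) = 4a − 96 vanishes at a = 24; second derivative 4 > 0, a minimum.
The minimum is 2·(24)^2 = 1152.

1152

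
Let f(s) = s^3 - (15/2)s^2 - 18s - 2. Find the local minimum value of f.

-164

f'(s) = 3s^2 - 15s - 18. Setting f'(s) = 0 gives s ∈ {-1, 6}.
Second-derivative test with f''(s) = 6s - 15: f''(-1) = -21 < 0 ⇒ local maximum; f''(6) = 21 > 0 ⇒ local minimum.
The local minimum is f(6) = -164.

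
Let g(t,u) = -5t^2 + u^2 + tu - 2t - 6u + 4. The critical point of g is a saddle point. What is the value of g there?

∂g/∂t = -10t + u - 2 = 0 and ∂g/∂u = t + 2u - 6 = 0, so (t, u) = (2/21, 62/21).
The Hessian has g_{tt} = -10, g_{uu} = 2, g_{tu} = 1, giving D = -21 < 0, so the point is a saddle point.
g(2/21, 62/21) = -104/21.

-104/21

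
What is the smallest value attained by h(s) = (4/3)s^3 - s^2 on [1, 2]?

1/3

Differentiating, h'(s) = 4s^2 - 2s; which has no zeros in [1, 2].
Compare values at every candidate in [1, 2]: h(1) = 1/3,  h(2) = 20/3.
Hence the absolute minimum is 1/3 at s = 1.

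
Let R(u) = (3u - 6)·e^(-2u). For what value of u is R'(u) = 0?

By the product rule, R'(u) = (-6u + 15)·e^(-2u). Since e^(-2u) > 0, the only critical point is u = 5/2.
R''(5/2) has the same sign as -6 < 0, so this is a local maximum.
R(5/2) = (3/2)·e^(-5) ≈ 0.0101.

5/2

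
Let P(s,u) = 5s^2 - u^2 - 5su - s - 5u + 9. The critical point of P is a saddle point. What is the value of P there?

∂P/∂s = 10s - 5u - 1 = 0 and ∂P/∂u = -5s - 2u - 5 = 0, so (s, u) = (-23/45, -11/9).
The Hessian has P_{ss} = 10, P_{uu} = -2, P_{su} = -5, giving D = -45 < 0, so the point is a saddle point.
P(-23/45, -11/9) = 554/45.

554/45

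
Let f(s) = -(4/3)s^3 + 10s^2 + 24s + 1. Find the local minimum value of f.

-35/3

f'(s) = -4s^2 + 20s + 24 = 0 at s = -1, 6.
Since f''(s) = -8s + 20, we get f''(-1) = 28 > 0 ⇒ local minimum; f''(6) = -28 < 0 ⇒ local maximum.
So the local minimum value is f(-1) = -35/3.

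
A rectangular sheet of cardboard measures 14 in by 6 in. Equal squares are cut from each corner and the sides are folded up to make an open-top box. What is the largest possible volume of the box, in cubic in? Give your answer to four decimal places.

50.3888

With cut size x, the volume is V(x) = x(14 − 2x)(6 − 2x) for 0 < x < 3.
V'(x) = 12x^2 − 80x + 84. Setting V'(x) = 0 gives x ≈ 1.3057 (the root in (0, 3)).
V''(x) = 24x − 80 is negative there, so this is the maximum; V ≈ 50.3888.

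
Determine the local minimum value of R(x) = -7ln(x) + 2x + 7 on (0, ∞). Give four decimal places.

R'(x) = -7/x + 2 = 0 gives x = 7/2.
R''(x) = 7/x², which is positive for x > 0, so this is a local minimum.
R(7/2) = -7·ln(7/2) + 7 + 7 ≈ 5.2307.

5.2307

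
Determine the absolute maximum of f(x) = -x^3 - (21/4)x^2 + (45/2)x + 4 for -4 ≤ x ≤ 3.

The derivative is -3x^2 - (21/2)x + 45/2, whose only zero in [-4, 3] is x = 3/2.
Compare values at every candidate in [-4, 3]: f(-4) = -106, f(3/2) = 361/16, f(3) = -11/4.
So the maximum is f(3/2) = 361/16.

361/16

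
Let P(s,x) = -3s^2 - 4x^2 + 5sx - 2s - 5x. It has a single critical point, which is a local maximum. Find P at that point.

∂P/∂s = -6s + 5x - 2 = 0 and ∂P/∂x = 5s - 8x - 5 = 0, so (s, x) = (-41/23, -40/23).
The Hessian has P_{ss} = -6, P_{xx} = -8, P_{sx} = 5, giving D = 23 > 0 with P_{ss} < 0, so the point is a local maximum.
P(-41/23, -40/23) = 141/23.

141/23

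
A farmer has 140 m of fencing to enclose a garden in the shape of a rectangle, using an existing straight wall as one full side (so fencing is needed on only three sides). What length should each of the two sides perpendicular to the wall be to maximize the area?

35

Let the sides perpendicular to the wall have length x and the parallel side y, so 2x + y = 140 and the area is A = xy = x(140 − 2x).
A'(x) = 140 − 4x = 0 gives x = 35, and A''(x) = −4 < 0 confirms a maximum.
Then y = 140 − 2·35 = 70 and A = 2450.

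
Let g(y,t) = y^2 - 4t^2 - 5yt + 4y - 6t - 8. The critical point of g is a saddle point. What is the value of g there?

-476/41

∂g/∂y = 2y - 5t + 4 = 0 and ∂g/∂t = -5y - 8t - 6 = 0, so (y, t) = (-62/41, 8/41).
The Hessian has g_{yy} = 2, g_{tt} = -8, g_{yt} = -5, giving D = -41 < 0, so the point is a saddle point.
g(-62/41, 8/41) = -476/41.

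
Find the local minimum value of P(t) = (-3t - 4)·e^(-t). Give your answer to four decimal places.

-4.1868

Differentiating with the product rule gives P'(t) = (3t + 1)·e^(-t). Since e^(-t) > 0, the only critical point is t = -1/3.
P''(-1/3) has the same sign as 3 > 0, so this is a local minimum.
P(-1/3) = (-3)·e^(1/3) ≈ -4.1868.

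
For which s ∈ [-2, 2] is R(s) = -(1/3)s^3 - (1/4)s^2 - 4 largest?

The derivative is -s^2 - (1/2)s, which vanishes at s = -1/2 and s = 0.
Candidates: R(-2) = -7/3,  R(-1/2) = -193/48,  R(0) = -4,  R(2) = -23/3.
So the maximum is R(-2) = -7/3.

-2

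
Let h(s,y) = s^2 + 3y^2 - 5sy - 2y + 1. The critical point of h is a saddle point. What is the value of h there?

∂h/∂s = 2s - 5y = 0 and ∂h/∂y = -5s + 6y - 2 = 0, so (s, y) = (-10/13, -4/13).
The Hessian has h_{ss} = 2, h_{yy} = 6, h_{sy} = -5, giving D = -13 < 0, so the point is a saddle point.
h(-10/13, -4/13) = 17/13.

17/13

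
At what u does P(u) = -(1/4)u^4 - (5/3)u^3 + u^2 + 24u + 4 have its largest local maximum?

2

Critical points: P'(u) = -u^3 - 5u^2 + 2u + 24 vanishes at u = -4, -3, 2.
Since P''(u) = -3u^2 - 10u + 2, we get P''(-4) = -6 < 0 ⇒ local maximum; P''(-3) = 5 > 0 ⇒ local minimum; P''(2) = -30 < 0 ⇒ local maximum.
The largest local maximum is P(2) = 116/3.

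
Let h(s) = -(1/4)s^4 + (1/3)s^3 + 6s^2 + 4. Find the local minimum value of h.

h'(s) = -s^3 + s^2 + 12s. Setting h'(s) = 0 gives s ∈ {-3, 0, 4}.
Since h''(s) = -3s^2 + 2s + 12, we get h''(-3) = -21 < 0 ⇒ local maximum; h''(0) = 12 > 0 ⇒ local minimum; h''(4) = -28 < 0 ⇒ local maximum.
Thus h has its local minimum at s = 0, with value 4.

4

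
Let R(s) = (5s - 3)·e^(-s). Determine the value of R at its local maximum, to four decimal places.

1.0095

R'(s) = 5·e^(-s) + (5s - 3)·(-1)·e^(-s) = (-5s + 8)·e^(-s). Since e^(-s) > 0, the only critical point is s = 8/5.
R''(8/5) has the same sign as -5 < 0, so this is a local maximum.
R(8/5) = (5)·e^(-8/5) ≈ 1.0095.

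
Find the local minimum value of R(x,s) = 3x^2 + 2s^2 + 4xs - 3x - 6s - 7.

-55/4

∂R/∂x = 6x + 4s - 3 = 0 and ∂R/∂s = 4x + 4s - 6 = 0, so (x, s) = (-3/2, 3).
The Hessian has R_{xx} = 6, R_{ss} = 4, R_{xs} = 4, giving D = 8 > 0 with R_{xx} > 0, so the point is a local minimum.
R(-3/2, 3) = -55/4.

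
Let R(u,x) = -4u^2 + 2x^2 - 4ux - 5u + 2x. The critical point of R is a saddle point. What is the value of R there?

-1/8

∂R/∂u = -8u - 4x - 5 = 0 and ∂R/∂x = -4u + 4x + 2 = 0, so (u, x) = (-1/4, -3/4).
The Hessian has R_{uu} = -8, R_{xx} = 4, R_{ux} = -4, giving D = -48 < 0, so the point is a saddle point.
R(-1/4, -3/4) = -1/8.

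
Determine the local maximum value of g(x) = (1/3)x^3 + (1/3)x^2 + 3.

247/81

g'(x) = x^2 + (2/3)x. Setting g'(x) = 0 gives x ∈ {-2/3, 0}.
Since g''(x) = 2x + 2/3, we get g''(-2/3) = -2/3 < 0 ⇒ local maximum; g''(0) = 2/3 > 0 ⇒ local minimum.
So the local maximum value is g(-2/3) = 247/81.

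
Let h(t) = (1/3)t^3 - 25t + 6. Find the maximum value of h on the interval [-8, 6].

Differentiating, h'(t) = t^2 - 25; which vanishes at t = -5 and t = 5.
Candidates: h(-8) = 106/3,  h(-5) = 268/3,  h(5) = -232/3,  h(6) = -72.
Hence the absolute maximum is 268/3 at t = -5.

268/3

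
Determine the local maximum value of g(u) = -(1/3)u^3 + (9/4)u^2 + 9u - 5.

58

g'(u) = -u^2 + (9/2)u + 9. Setting g'(u) = 0 gives u ∈ {-3/2, 6}.
g''(u) = -2u + 9/2. g''(-3/2) = 15/2 > 0 ⇒ local minimum; g''(6) = -15/2 < 0 ⇒ local maximum.
Thus g has its local maximum at u = 6, with value 58.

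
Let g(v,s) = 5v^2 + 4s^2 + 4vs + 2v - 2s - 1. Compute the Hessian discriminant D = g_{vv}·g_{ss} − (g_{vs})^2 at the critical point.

∂g/∂v = 10v + 4s + 2 = 0 and ∂g/∂s = 4v + 8s - 2 = 0, so (v, s) = (-3/8, 7/16).
The Hessian has g_{vv} = 10, g_{ss} = 8, g_{vs} = 4, giving D = 64 > 0 with g_{vv} > 0, so the point is a local minimum.
D = (10)·(8) − (4)^2 = 64.

64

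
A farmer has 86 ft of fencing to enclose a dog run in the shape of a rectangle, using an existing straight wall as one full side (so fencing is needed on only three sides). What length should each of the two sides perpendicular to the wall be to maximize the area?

43/2

Let the sides perpendicular to the wall have length x and the parallel side y, so 2x + y = 86 and the area is A = xy = x(86 − 2x).
A'(x) = 86 − 4x = 0 gives x = 43/2, and A''(x) = −4 < 0 confirms a maximum.
Then y = 86 − 2·43/2 = 43 and A = 1849/2.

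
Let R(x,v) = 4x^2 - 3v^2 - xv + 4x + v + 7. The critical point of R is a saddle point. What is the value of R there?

∂R/∂x = 8x - v + 4 = 0 and ∂R/∂v = -x - 6v + 1 = 0, so (x, v) = (-23/49, 12/49).
The Hessian has R_{xx} = 8, R_{vv} = -6, R_{xv} = -1, giving D = -49 < 0, so the point is a saddle point.
R(-23/49, 12/49) = 303/49.

303/49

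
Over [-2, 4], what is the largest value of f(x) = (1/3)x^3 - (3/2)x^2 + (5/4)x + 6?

25/3

Differentiating, f'(x) = x^2 - 3x + 5/4; which vanishes at x = 1/2 and x = 5/2.
Compare values at every candidate in [-2, 4]: f(-2) = -31/6, f(1/2) = 151/24, f(5/2) = 119/24, f(4) = 25/3.
The maximum over the interval is 25/3, attained at x = 4.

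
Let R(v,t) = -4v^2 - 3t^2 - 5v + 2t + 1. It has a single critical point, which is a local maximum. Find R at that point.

139/48

∂R/∂v = -8v - 5 = 0 and ∂R/∂t = -6t + 2 = 0, so (v, t) = (-5/8, 1/3).
The Hessian has R_{vv} = -8, R_{tt} = -6, R_{vt} = 0, giving D = 48 > 0 with R_{vv} < 0, so the point is a local maximum.
R(-5/8, 1/3) = 139/48.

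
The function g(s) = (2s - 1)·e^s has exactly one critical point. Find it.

-1/2

g'(s) = 2·e^s + (2s - 1)·1·e^s = (2s + 1)·e^s. Since e^s > 0, the only critical point is s = -1/2.
g''(-1/2) has the same sign as 2 > 0, so this is a local minimum.
g(-1/2) = (-2)·e^(-1/2) ≈ -1.2131.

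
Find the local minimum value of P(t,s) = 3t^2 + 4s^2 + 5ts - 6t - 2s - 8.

-280/23

∂P/∂t = 6t + 5s - 6 = 0 and ∂P/∂s = 5t + 8s - 2 = 0, so (t, s) = (38/23, -18/23).
The Hessian has P_{tt} = 6, P_{ss} = 8, P_{ts} = 5, giving D = 23 > 0 with P_{tt} > 0, so the point is a local minimum.
P(38/23, -18/23) = -280/23.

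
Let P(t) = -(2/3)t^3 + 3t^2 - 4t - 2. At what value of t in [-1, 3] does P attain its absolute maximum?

-1

Differentiating, P'(t) = -2t^2 + 6t - 4; which vanishes at t = 1 and t = 2.
Candidates: P(-1) = 17/3,  P(1) = -11/3,  P(2) = -10/3,  P(3) = -5.
Hence the absolute maximum is 17/3 at t = -1.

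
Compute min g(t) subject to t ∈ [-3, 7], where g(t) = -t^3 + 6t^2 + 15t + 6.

-2

The derivative is -3t^2 + 12t + 15, which vanishes at t = -1 and t = 5.
Compare values at every candidate in [-3, 7]: g(-3) = 42, g(-1) = -2, g(5) = 106, g(7) = 62.
Hence the absolute minimum is -2 at t = -1.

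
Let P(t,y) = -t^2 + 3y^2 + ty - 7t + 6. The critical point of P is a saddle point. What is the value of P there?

225/13

∂P/∂t = -2t + y - 7 = 0 and ∂P/∂y = t + 6y = 0, so (t, y) = (-42/13, 7/13).
The Hessian has P_{tt} = -2, P_{yy} = 6, P_{ty} = 1, giving D = -13 < 0, so the point is a saddle point.
P(-42/13, 7/13) = 225/13.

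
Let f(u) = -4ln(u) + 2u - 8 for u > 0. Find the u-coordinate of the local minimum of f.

f'(u) = -4/u + 2 = 0 gives u = 2.
f''(u) = 4/u², which is positive for u > 0, so this is a local minimum.
f(2) = -4·ln(2) + 4 - 8 ≈ -6.7726.

2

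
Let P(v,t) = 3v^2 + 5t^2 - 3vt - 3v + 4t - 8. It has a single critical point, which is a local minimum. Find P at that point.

-155/17

∂P/∂v = 6v - 3t - 3 = 0 and ∂P/∂t = -3v + 10t + 4 = 0, so (v, t) = (6/17, -5/17).
The Hessian has P_{vv} = 6, P_{tt} = 10, P_{vt} = -3, giving D = 51 > 0 with P_{vv} > 0, so the point is a local minimum.
P(6/17, -5/17) = -155/17.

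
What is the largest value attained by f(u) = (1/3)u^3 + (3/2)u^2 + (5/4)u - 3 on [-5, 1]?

1/12

Differentiating, f'(u) = u^2 + 3u + 5/4; which vanishes at u = -5/2 and u = -1/2.
Evaluating at the critical points and endpoints: f(-5) = -161/12, f(-5/2) = -47/24, f(-1/2) = -79/24, f(1) = 1/12.
The maximum over the interval is 1/12, attained at u = 1.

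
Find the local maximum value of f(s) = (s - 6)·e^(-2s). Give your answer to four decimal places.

f'(s) = 1·e^(-2s) + (s - 6)·(-2)·e^(-2s) = (-2s + 13)·e^(-2s). Since e^(-2s) > 0, the only critical point is s = 13/2.
f''(13/2) has the same sign as -2 < 0, so this is a local maximum.
f(13/2) = (1/2)·e^(-13) ≈ 0.0000.

0.0000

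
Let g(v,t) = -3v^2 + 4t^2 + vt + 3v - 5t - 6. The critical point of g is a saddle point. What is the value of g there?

-318/49

∂g/∂v = -6v + t + 3 = 0 and ∂g/∂t = v + 8t - 5 = 0, so (v, t) = (29/49, 27/49).
The Hessian has g_{vv} = -6, g_{tt} = 8, g_{vt} = 1, giving D = -49 < 0, so the point is a saddle point.
g(29/49, 27/49) = -318/49.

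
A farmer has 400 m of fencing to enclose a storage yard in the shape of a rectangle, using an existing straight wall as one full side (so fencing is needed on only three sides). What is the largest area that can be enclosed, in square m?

20000

Let the sides perpendicular to the wall have length x and the parallel side y, so 2x + y = 400 and the area is A = xy = x(400 − 2x).
A'(x) = 400 − 4x = 0 gives x = 100, and A''(x) = −4 < 0 confirms a maximum.
Then y = 400 − 2·100 = 200 and A = 20000.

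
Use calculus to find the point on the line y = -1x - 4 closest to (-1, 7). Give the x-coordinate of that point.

Minimize D(x)^2 = (x + 1)^2 + (-x - 11)^2.
d/dx[D^2] = 2(x + 1) + 2·(-1)·(-x - 11) = 0 ⇒ x = -6.
Then y = 2 and the distance is √(50) ≈ 7.0711.

-6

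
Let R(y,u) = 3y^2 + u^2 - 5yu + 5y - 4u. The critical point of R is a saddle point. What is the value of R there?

-27/13

∂R/∂y = 6y - 5u + 5 = 0 and ∂R/∂u = -5y + 2u - 4 = 0, so (y, u) = (-10/13, 1/13).
The Hessian has R_{yy} = 6, R_{uu} = 2, R_{yu} = -5, giving D = -13 < 0, so the point is a saddle point.
R(-10/13, 1/13) = -27/13.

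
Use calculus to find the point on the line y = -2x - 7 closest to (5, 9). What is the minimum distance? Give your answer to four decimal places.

11.6276

Minimize D(x)^2 = (x - 5)^2 + (-2x - 16)^2.
d/dx[D^2] = 2(x - 5) + 2·(-2)·(-2x - 16) = 0 ⇒ x = -27/5.
Then y = 19/5 and the distance is √(676/5) ≈ 11.6276.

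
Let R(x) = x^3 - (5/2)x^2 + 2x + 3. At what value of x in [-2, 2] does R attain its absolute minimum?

R'(x) = 3x^2 - 5x + 2, which vanishes at x = 2/3 and x = 1.
Compare values at every candidate in [-2, 2]: R(-2) = -19; R(2/3) = 95/27; R(1) = 7/2; R(2) = 5.
Hence the absolute minimum is -19 at x = -2.

-2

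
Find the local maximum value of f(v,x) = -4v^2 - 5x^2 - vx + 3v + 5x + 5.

525/79

∂f/∂v = -8v - x + 3 = 0 and ∂f/∂x = -v - 10x + 5 = 0, so (v, x) = (25/79, 37/79).
The Hessian has f_{vv} = -8, f_{xx} = -10, f_{vx} = -1, giving D = 79 > 0 with f_{vv} < 0, so the point is a local maximum.
f(25/79, 37/79) = 525/79.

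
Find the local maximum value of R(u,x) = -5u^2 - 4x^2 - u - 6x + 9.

∂R/∂u = -10u - 1 = 0 and ∂R/∂x = -8x - 6 = 0, so (u, x) = (-1/10, -3/4).
The Hessian has R_{uu} = -10, R_{xx} = -8, R_{ux} = 0, giving D = 80 > 0 with R_{uu} < 0, so the point is a local maximum.
R(-1/10, -3/4) = 113/10.

113/10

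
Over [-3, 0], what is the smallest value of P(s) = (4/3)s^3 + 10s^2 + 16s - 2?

The derivative is 4s^2 + 20s + 16, whose only zero in [-3, 0] is s = -1.
Compare values at every candidate in [-3, 0]: P(-3) = 4, P(-1) = -28/3, P(0) = -2.
So the minimum is P(-1) = -28/3.

-28/3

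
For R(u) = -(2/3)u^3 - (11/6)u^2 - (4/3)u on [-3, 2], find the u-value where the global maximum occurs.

-3

R'(u) = -2u^2 - (11/3)u - 4/3, which vanishes at u = -4/3 and u = -1/2.
Compare values at every candidate in [-3, 2]: R(-3) = 11/2; R(-4/3) = 8/81; R(-1/2) = 7/24; R(2) = -46/3.
So the maximum is R(-3) = 11/2.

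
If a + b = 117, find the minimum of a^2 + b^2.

13689/2

With a + b = 117, a^2 + b^2 = a^2 + (117 − a)^2.
The derivative 2a − 2(117 − a) = 4a − 234 vanishes at a = 117/2; second derivative 4 > 0, a minimum.
The minimum is 2·(117/2)^2 = 13689/2.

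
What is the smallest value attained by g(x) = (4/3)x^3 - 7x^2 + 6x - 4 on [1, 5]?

-13

Differentiating, g'(x) = 4x^2 - 14x + 6; whose only zero in [1, 5] is x = 3.
Compare values at every candidate in [1, 5]: g(1) = -11/3; g(3) = -13; g(5) = 53/3.
So the minimum is g(3) = -13.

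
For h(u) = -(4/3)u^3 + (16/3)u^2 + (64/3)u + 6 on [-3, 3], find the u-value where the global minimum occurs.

h'(u) = -4u^2 + (32/3)u + 64/3, whose only zero in [-3, 3] is u = -4/3.
Candidates: h(-3) = 26; h(-4/3) = -794/81; h(3) = 82.
So the minimum is h(-4/3) = -794/81.

-4/3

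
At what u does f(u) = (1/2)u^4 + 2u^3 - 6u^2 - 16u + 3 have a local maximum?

Critical points: f'(u) = 2u^3 + 6u^2 - 12u - 16 vanishes at u = -4, -1, 2.
f''(u) = 6u^2 + 12u - 12. f''(-4) = 36 > 0 ⇒ local minimum; f''(-1) = -18 < 0 ⇒ local maximum; f''(2) = 36 > 0 ⇒ local minimum.
Thus f has its local maximum at u = -1, with value 23/2.

-1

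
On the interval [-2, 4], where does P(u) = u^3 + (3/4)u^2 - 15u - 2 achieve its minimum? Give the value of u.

Differentiating, P'(u) = 3u^2 + (3/2)u - 15; whose only zero in [-2, 4] is u = 2.
Candidates: P(-2) = 23; P(2) = -21; P(4) = 14.
The minimum over the interval is -21, attained at u = 2.

2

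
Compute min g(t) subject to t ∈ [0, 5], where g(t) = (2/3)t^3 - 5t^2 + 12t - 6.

Differentiating, g'(t) = 2t^2 - 10t + 12; which vanishes at t = 2 and t = 3.
Candidates: g(0) = -6, g(2) = 10/3, g(3) = 3, g(5) = 37/3.
Hence the absolute minimum is -6 at t = 0.

-6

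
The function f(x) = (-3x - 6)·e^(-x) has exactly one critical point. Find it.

By the product rule, f'(x) = (3x + 3)·e^(-x). Since e^(-x) > 0, the only critical point is x = -1.
f''(-1) has the same sign as 3 > 0, so this is a local minimum.
f(-1) = (-3)·e^(1) ≈ -8.1548.

-1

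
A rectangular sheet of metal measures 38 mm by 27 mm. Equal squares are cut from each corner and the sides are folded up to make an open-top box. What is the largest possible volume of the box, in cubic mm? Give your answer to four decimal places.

With cut size x, the volume is V(x) = x(38 − 2x)(27 − 2x) for 0 < x < 13.5.
V'(x) = 12x^2 − 260x + 1026. Setting V'(x) = 0 gives x ≈ 5.1888 (the root in (0, 13.5)).
V''(x) = 24x − 260 is negative there, so this is the maximum; V ≈ 2382.4405.

2382.4405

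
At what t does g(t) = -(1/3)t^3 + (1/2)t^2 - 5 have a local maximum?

1

g'(t) = -t^2 + t. Setting g'(t) = 0 gives t ∈ {0, 1}.
Since g''(t) = -2t + 1, we get g''(0) = 1 > 0 ⇒ local minimum; g''(1) = -1 < 0 ⇒ local maximum.
Thus g has its local maximum at t = 1, with value -29/6.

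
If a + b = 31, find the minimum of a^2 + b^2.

961/2

With a + b = 31, a^2 + b^2 = a^2 + (31 − a)^2.
The derivative 2a − 2(31 − a) = 4a − 62 vanishes at a = 31/2; second derivative 4 > 0, a minimum.
The minimum is 2·(31/2)^2 = 961/2.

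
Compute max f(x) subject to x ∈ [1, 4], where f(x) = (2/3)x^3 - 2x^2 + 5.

47/3

The derivative is 2x^2 - 4x, whose only zero in [1, 4] is x = 2.
Compare values at every candidate in [1, 4]: f(1) = 11/3,  f(2) = 7/3,  f(4) = 47/3.
The maximum over the interval is 47/3, attained at x = 4.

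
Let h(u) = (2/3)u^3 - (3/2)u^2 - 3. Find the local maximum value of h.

Critical points: h'(u) = 2u^2 - 3u vanishes at u = 0, 3/2.
h''(u) = 4u - 3. h''(0) = -3 < 0 ⇒ local maximum; h''(3/2) = 3 > 0 ⇒ local minimum.
So the local maximum value is h(0) = -3.

-3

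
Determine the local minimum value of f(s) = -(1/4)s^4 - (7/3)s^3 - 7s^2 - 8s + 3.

17/3

Critical points: f'(s) = -s^3 - 7s^2 - 14s - 8 vanishes at s = -4, -2, -1.
Since f''(s) = -3s^2 - 14s - 14, we get f''(-4) = -6 < 0 ⇒ local maximum; f''(-2) = 2 > 0 ⇒ local minimum; f''(-1) = -3 < 0 ⇒ local maximum.
So the local minimum value is f(-2) = 17/3.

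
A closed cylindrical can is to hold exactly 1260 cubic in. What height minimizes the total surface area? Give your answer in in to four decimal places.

With radius r and height h, πr²h = 1260 so h = 1260/(πr²), and S(r) = 2πr² + 2πrh = 2πr² + 2·1260/r.
S'(r) = 4πr − 2·1260/r² = 0 ⇒ r³ = 1260/(2π), so r ≈ 5.8532 and h = 2r ≈ 11.7065.
S''(r) = 4π + 4·1260/r³ > 0, so this is the minimum; S ≈ 645.7953.

11.7065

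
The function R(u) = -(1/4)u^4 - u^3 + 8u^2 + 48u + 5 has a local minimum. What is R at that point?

-241/4

R'(u) = -u^3 - 3u^2 + 16u + 48. Setting R'(u) = 0 gives u ∈ {-4, -3, 4}.
Since R''(u) = -3u^2 - 6u + 16, we get R''(-4) = -8 < 0 ⇒ local maximum; R''(-3) = 7 > 0 ⇒ local minimum; R''(4) = -56 < 0 ⇒ local maximum.
So the local minimum value is R(-3) = -241/4.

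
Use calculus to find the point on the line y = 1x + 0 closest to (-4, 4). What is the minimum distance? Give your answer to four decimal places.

5.6569

Minimize D(x)^2 = (x + 4)^2 + (x - 4)^2.
d/dx[D^2] = 2(x + 4) + 2·1·(x - 4) = 0 ⇒ x = 0.
Then y = 0 and the distance is √(32) ≈ 5.6569.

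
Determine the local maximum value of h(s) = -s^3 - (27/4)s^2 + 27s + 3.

h'(s) = -3s^2 - (27/2)s + 27. Setting h'(s) = 0 gives s ∈ {-6, 3/2}.
Second-derivative test with h''(s) = -6s - 27/2: h''(-6) = 45/2 > 0 ⇒ local minimum; h''(3/2) = -45/2 < 0 ⇒ local maximum.
Thus h has its local maximum at s = 3/2, with value 399/16.

399/16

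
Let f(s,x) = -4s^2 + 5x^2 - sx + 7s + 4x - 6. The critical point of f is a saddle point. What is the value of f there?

∂f/∂s = -8s - x + 7 = 0 and ∂f/∂x = -s + 10x + 4 = 0, so (s, x) = (74/81, -25/81).
The Hessian has f_{ss} = -8, f_{xx} = 10, f_{sx} = -1, giving D = -81 < 0, so the point is a saddle point.
f(74/81, -25/81) = -277/81.

-277/81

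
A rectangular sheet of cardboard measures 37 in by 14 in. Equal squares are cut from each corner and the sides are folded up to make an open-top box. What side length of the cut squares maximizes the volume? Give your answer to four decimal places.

3.1071

With cut size x, the volume is V(x) = x(37 − 2x)(14 − 2x) for 0 < x < 7.
V'(x) = 12x^2 − 204x + 518. Setting V'(x) = 0 gives x ≈ 3.1071 (the root in (0, 7)).
V''(x) = 24x − 204 is negative there, so this is the maximum; V ≈ 744.7473.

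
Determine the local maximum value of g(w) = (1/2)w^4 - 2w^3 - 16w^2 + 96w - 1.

259/2

g'(w) = 2w^3 - 6w^2 - 32w + 96. Setting g'(w) = 0 gives w ∈ {-4, 3, 4}.
Second-derivative test with g''(w) = 6w^2 - 12w - 32: g''(-4) = 112 > 0 ⇒ local minimum; g''(3) = -14 < 0 ⇒ local maximum; g''(4) = 16 > 0 ⇒ local minimum.
So the local maximum value is g(3) = 259/2.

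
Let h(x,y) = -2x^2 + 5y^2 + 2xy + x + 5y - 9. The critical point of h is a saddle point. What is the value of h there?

∂h/∂x = -4x + 2y + 1 = 0 and ∂h/∂y = 2x + 10y + 5 = 0, so (x, y) = (0, -1/2).
The Hessian has h_{xx} = -4, h_{yy} = 10, h_{xy} = 2, giving D = -44 < 0, so the point is a saddle point.
h(0, -1/2) = -41/4.

-41/4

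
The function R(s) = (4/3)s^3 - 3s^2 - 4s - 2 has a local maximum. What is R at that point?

Critical points: R'(s) = 4s^2 - 6s - 4 vanishes at s = -1/2, 2.
R''(s) = 8s - 6. R''(-1/2) = -10 < 0 ⇒ local maximum; R''(2) = 10 > 0 ⇒ local minimum.
The local maximum is R(-1/2) = -11/12.

-11/12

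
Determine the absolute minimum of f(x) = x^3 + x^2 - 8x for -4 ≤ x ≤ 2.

-16

Differentiating, f'(x) = 3x^2 + 2x - 8; which vanishes at x = -2 and x = 4/3.
Candidates: f(-4) = -16, f(-2) = 12, f(4/3) = -176/27, f(2) = -4.
So the minimum is f(-4) = -16.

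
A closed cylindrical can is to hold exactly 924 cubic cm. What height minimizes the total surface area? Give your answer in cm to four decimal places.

With radius r and height h, πr²h = 924 so h = 924/(πr²), and S(r) = 2πr² + 2πrh = 2πr² + 2·924/r.
S'(r) = 4πr − 2·924/r² = 0 ⇒ r³ = 924/(2π), so r ≈ 5.2783 and h = 2r ≈ 10.5567.
S''(r) = 4π + 4·924/r³ > 0, so this is the minimum; S ≈ 525.1651.

10.5567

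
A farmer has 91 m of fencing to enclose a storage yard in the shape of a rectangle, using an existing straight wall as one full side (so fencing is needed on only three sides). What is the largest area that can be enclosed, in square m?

Let the sides perpendicular to the wall have length x and the parallel side y, so 2x + y = 91 and the area is A = xy = x(91 − 2x).
A'(x) = 91 − 4x = 0 gives x = 91/4, and A''(x) = −4 < 0 confirms a maximum.
Then y = 91 − 2·91/4 = 91/2 and A = 8281/8.

8281/8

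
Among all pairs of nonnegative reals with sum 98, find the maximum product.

2401

With x + y = 98, the product is P(x) = x(98 − x).
P'(x) = 98 − 2x = 0 gives x = 49; P'' = −2 < 0, so this is the maximum.
P = 49·49 = 2401.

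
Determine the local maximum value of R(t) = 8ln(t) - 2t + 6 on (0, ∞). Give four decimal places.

R'(t) = 8/t − 2 = 0 gives t = 4.
R''(t) = -8/t², which is negative for t > 0, so this is a local maximum.
R(4) = 8·ln(4) - 8 + 6 ≈ 9.0904.

9.0904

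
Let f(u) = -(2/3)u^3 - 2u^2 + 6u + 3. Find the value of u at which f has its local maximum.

1

f'(u) = -2u^2 - 4u + 6. Setting f'(u) = 0 gives u ∈ {-3, 1}.
f''(u) = -4u - 4. f''(-3) = 8 > 0 ⇒ local minimum; f''(1) = -8 < 0 ⇒ local maximum.
The local maximum is f(1) = 19/3.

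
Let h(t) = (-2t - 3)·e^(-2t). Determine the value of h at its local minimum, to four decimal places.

-7.3891

Differentiating with the product rule gives h'(t) = (4t + 4)·e^(-2t). Since e^(-2t) > 0, the only critical point is t = -1.
h''(-1) has the same sign as 4 > 0, so this is a local minimum.
h(-1) = (-1)·e^(2) ≈ -7.3891.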